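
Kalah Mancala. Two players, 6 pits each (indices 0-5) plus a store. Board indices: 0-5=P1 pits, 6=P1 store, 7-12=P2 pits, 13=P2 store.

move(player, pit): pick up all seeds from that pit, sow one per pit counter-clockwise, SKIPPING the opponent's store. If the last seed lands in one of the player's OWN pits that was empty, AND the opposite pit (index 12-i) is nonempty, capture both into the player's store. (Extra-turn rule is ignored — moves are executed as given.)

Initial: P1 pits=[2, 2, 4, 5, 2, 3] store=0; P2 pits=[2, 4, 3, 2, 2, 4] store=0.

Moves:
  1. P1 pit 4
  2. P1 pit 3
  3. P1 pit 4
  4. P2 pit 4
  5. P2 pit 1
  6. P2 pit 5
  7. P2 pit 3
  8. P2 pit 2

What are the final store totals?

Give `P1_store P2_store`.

Move 1: P1 pit4 -> P1=[2,2,4,5,0,4](1) P2=[2,4,3,2,2,4](0)
Move 2: P1 pit3 -> P1=[2,2,4,0,1,5](2) P2=[3,5,3,2,2,4](0)
Move 3: P1 pit4 -> P1=[2,2,4,0,0,6](2) P2=[3,5,3,2,2,4](0)
Move 4: P2 pit4 -> P1=[2,2,4,0,0,6](2) P2=[3,5,3,2,0,5](1)
Move 5: P2 pit1 -> P1=[2,2,4,0,0,6](2) P2=[3,0,4,3,1,6](2)
Move 6: P2 pit5 -> P1=[3,3,5,1,1,6](2) P2=[3,0,4,3,1,0](3)
Move 7: P2 pit3 -> P1=[3,3,5,1,1,6](2) P2=[3,0,4,0,2,1](4)
Move 8: P2 pit2 -> P1=[3,3,5,1,1,6](2) P2=[3,0,0,1,3,2](5)

Answer: 2 5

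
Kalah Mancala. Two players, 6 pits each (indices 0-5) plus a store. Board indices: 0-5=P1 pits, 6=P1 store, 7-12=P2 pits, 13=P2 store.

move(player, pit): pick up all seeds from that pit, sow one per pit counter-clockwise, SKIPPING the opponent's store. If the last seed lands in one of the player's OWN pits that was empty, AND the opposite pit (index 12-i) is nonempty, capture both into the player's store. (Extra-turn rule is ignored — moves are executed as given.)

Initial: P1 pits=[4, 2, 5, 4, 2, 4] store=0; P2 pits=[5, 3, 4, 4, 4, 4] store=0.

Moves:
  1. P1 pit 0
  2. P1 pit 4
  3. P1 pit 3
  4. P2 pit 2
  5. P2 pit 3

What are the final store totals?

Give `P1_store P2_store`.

Answer: 2 2

Derivation:
Move 1: P1 pit0 -> P1=[0,3,6,5,3,4](0) P2=[5,3,4,4,4,4](0)
Move 2: P1 pit4 -> P1=[0,3,6,5,0,5](1) P2=[6,3,4,4,4,4](0)
Move 3: P1 pit3 -> P1=[0,3,6,0,1,6](2) P2=[7,4,4,4,4,4](0)
Move 4: P2 pit2 -> P1=[0,3,6,0,1,6](2) P2=[7,4,0,5,5,5](1)
Move 5: P2 pit3 -> P1=[1,4,6,0,1,6](2) P2=[7,4,0,0,6,6](2)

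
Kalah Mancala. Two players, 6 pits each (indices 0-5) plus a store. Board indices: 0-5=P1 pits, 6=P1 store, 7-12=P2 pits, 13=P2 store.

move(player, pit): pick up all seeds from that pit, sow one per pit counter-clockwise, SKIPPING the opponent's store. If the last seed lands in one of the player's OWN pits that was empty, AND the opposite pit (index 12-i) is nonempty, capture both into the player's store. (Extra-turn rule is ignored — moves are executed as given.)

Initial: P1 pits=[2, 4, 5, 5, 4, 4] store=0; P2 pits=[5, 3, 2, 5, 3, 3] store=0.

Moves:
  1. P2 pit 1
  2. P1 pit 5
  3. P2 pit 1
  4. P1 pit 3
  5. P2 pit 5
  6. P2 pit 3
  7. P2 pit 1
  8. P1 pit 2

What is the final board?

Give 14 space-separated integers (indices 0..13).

Move 1: P2 pit1 -> P1=[2,4,5,5,4,4](0) P2=[5,0,3,6,4,3](0)
Move 2: P1 pit5 -> P1=[2,4,5,5,4,0](1) P2=[6,1,4,6,4,3](0)
Move 3: P2 pit1 -> P1=[2,4,5,5,4,0](1) P2=[6,0,5,6,4,3](0)
Move 4: P1 pit3 -> P1=[2,4,5,0,5,1](2) P2=[7,1,5,6,4,3](0)
Move 5: P2 pit5 -> P1=[3,5,5,0,5,1](2) P2=[7,1,5,6,4,0](1)
Move 6: P2 pit3 -> P1=[4,6,6,0,5,1](2) P2=[7,1,5,0,5,1](2)
Move 7: P2 pit1 -> P1=[4,6,6,0,5,1](2) P2=[7,0,6,0,5,1](2)
Move 8: P1 pit2 -> P1=[4,6,0,1,6,2](3) P2=[8,1,6,0,5,1](2)

Answer: 4 6 0 1 6 2 3 8 1 6 0 5 1 2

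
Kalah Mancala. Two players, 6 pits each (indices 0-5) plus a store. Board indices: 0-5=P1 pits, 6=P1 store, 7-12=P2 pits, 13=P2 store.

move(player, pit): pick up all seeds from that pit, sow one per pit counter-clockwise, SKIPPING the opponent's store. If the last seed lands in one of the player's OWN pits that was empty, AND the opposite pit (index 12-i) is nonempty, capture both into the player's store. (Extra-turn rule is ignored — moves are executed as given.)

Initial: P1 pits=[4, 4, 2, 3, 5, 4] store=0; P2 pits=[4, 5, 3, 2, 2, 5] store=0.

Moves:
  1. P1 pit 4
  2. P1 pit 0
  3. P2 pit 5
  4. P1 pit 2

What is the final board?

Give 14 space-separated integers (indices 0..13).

Move 1: P1 pit4 -> P1=[4,4,2,3,0,5](1) P2=[5,6,4,2,2,5](0)
Move 2: P1 pit0 -> P1=[0,5,3,4,0,5](8) P2=[5,0,4,2,2,5](0)
Move 3: P2 pit5 -> P1=[1,6,4,5,0,5](8) P2=[5,0,4,2,2,0](1)
Move 4: P1 pit2 -> P1=[1,6,0,6,1,6](9) P2=[5,0,4,2,2,0](1)

Answer: 1 6 0 6 1 6 9 5 0 4 2 2 0 1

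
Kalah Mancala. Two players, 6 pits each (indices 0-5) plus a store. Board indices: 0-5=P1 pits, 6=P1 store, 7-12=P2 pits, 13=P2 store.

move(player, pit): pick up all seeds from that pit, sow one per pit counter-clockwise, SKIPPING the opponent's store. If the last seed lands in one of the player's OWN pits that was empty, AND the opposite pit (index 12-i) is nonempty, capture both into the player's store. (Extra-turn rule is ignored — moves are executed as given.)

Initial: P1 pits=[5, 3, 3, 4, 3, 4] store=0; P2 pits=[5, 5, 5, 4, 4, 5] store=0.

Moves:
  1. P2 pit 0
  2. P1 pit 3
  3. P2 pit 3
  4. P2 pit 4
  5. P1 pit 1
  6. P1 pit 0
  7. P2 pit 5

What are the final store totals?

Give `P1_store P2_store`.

Answer: 3 3

Derivation:
Move 1: P2 pit0 -> P1=[5,3,3,4,3,4](0) P2=[0,6,6,5,5,6](0)
Move 2: P1 pit3 -> P1=[5,3,3,0,4,5](1) P2=[1,6,6,5,5,6](0)
Move 3: P2 pit3 -> P1=[6,4,3,0,4,5](1) P2=[1,6,6,0,6,7](1)
Move 4: P2 pit4 -> P1=[7,5,4,1,4,5](1) P2=[1,6,6,0,0,8](2)
Move 5: P1 pit1 -> P1=[7,0,5,2,5,6](2) P2=[1,6,6,0,0,8](2)
Move 6: P1 pit0 -> P1=[0,1,6,3,6,7](3) P2=[2,6,6,0,0,8](2)
Move 7: P2 pit5 -> P1=[1,2,7,4,7,8](3) P2=[3,6,6,0,0,0](3)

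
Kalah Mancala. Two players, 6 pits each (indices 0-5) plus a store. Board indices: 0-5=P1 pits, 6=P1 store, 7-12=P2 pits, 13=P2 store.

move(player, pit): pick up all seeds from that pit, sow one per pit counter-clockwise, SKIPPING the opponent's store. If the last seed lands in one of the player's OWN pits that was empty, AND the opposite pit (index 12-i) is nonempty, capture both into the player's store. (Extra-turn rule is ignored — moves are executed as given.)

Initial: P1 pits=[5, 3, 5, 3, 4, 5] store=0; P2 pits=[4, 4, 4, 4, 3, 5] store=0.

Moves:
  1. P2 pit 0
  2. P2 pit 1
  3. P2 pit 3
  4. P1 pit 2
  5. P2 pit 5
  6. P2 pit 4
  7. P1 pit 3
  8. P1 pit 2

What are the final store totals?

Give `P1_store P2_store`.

Move 1: P2 pit0 -> P1=[5,3,5,3,4,5](0) P2=[0,5,5,5,4,5](0)
Move 2: P2 pit1 -> P1=[5,3,5,3,4,5](0) P2=[0,0,6,6,5,6](1)
Move 3: P2 pit3 -> P1=[6,4,6,3,4,5](0) P2=[0,0,6,0,6,7](2)
Move 4: P1 pit2 -> P1=[6,4,0,4,5,6](1) P2=[1,1,6,0,6,7](2)
Move 5: P2 pit5 -> P1=[7,5,1,5,6,7](1) P2=[1,1,6,0,6,0](3)
Move 6: P2 pit4 -> P1=[8,6,2,6,6,7](1) P2=[1,1,6,0,0,1](4)
Move 7: P1 pit3 -> P1=[8,6,2,0,7,8](2) P2=[2,2,7,0,0,1](4)
Move 8: P1 pit2 -> P1=[8,6,0,1,8,8](2) P2=[2,2,7,0,0,1](4)

Answer: 2 4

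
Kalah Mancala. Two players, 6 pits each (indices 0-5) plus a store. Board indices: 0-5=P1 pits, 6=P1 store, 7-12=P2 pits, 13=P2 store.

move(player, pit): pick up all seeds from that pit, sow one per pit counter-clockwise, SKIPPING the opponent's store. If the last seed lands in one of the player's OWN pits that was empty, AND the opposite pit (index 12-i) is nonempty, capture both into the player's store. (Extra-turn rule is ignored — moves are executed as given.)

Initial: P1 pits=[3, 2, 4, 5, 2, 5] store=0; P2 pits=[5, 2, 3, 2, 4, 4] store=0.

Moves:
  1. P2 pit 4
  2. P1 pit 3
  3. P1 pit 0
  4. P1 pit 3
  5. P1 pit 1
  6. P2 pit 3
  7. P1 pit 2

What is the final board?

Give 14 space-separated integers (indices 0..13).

Move 1: P2 pit4 -> P1=[4,3,4,5,2,5](0) P2=[5,2,3,2,0,5](1)
Move 2: P1 pit3 -> P1=[4,3,4,0,3,6](1) P2=[6,3,3,2,0,5](1)
Move 3: P1 pit0 -> P1=[0,4,5,1,4,6](1) P2=[6,3,3,2,0,5](1)
Move 4: P1 pit3 -> P1=[0,4,5,0,5,6](1) P2=[6,3,3,2,0,5](1)
Move 5: P1 pit1 -> P1=[0,0,6,1,6,7](1) P2=[6,3,3,2,0,5](1)
Move 6: P2 pit3 -> P1=[0,0,6,1,6,7](1) P2=[6,3,3,0,1,6](1)
Move 7: P1 pit2 -> P1=[0,0,0,2,7,8](2) P2=[7,4,3,0,1,6](1)

Answer: 0 0 0 2 7 8 2 7 4 3 0 1 6 1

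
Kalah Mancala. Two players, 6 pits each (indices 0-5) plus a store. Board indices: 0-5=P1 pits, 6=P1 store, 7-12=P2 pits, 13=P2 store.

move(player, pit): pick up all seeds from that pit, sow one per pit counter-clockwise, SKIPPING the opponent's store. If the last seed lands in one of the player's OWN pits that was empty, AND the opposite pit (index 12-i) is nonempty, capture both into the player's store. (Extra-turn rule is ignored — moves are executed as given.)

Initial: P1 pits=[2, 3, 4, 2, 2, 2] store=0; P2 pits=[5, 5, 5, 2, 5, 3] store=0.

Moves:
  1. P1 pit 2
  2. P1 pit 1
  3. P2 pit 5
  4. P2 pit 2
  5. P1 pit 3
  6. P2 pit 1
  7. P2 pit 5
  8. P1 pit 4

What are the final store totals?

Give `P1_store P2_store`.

Move 1: P1 pit2 -> P1=[2,3,0,3,3,3](1) P2=[5,5,5,2,5,3](0)
Move 2: P1 pit1 -> P1=[2,0,1,4,4,3](1) P2=[5,5,5,2,5,3](0)
Move 3: P2 pit5 -> P1=[3,1,1,4,4,3](1) P2=[5,5,5,2,5,0](1)
Move 4: P2 pit2 -> P1=[4,1,1,4,4,3](1) P2=[5,5,0,3,6,1](2)
Move 5: P1 pit3 -> P1=[4,1,1,0,5,4](2) P2=[6,5,0,3,6,1](2)
Move 6: P2 pit1 -> P1=[4,1,1,0,5,4](2) P2=[6,0,1,4,7,2](3)
Move 7: P2 pit5 -> P1=[5,1,1,0,5,4](2) P2=[6,0,1,4,7,0](4)
Move 8: P1 pit4 -> P1=[5,1,1,0,0,5](3) P2=[7,1,2,4,7,0](4)

Answer: 3 4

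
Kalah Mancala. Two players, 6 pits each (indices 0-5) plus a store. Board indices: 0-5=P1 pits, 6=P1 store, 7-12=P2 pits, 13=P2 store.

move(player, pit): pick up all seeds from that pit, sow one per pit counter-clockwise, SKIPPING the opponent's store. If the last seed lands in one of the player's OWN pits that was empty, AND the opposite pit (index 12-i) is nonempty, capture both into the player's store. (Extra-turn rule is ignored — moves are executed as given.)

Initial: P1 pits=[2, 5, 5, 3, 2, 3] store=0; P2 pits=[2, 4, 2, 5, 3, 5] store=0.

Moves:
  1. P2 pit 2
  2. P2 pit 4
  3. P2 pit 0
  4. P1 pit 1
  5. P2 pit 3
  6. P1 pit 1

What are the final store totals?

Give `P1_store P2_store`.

Move 1: P2 pit2 -> P1=[2,5,5,3,2,3](0) P2=[2,4,0,6,4,5](0)
Move 2: P2 pit4 -> P1=[3,6,5,3,2,3](0) P2=[2,4,0,6,0,6](1)
Move 3: P2 pit0 -> P1=[3,6,5,0,2,3](0) P2=[0,5,0,6,0,6](5)
Move 4: P1 pit1 -> P1=[3,0,6,1,3,4](1) P2=[1,5,0,6,0,6](5)
Move 5: P2 pit3 -> P1=[4,1,7,1,3,4](1) P2=[1,5,0,0,1,7](6)
Move 6: P1 pit1 -> P1=[4,0,8,1,3,4](1) P2=[1,5,0,0,1,7](6)

Answer: 1 6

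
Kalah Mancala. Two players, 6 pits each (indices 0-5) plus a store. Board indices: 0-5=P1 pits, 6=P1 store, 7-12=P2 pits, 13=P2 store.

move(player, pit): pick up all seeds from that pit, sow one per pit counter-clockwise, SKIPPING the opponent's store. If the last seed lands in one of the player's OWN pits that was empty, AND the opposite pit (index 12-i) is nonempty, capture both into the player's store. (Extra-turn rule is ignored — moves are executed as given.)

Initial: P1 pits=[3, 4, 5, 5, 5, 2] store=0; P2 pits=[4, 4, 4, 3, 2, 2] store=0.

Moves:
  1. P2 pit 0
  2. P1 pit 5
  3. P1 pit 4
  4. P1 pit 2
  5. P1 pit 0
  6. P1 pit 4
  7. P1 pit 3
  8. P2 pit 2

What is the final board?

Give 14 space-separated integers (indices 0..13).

Move 1: P2 pit0 -> P1=[3,4,5,5,5,2](0) P2=[0,5,5,4,3,2](0)
Move 2: P1 pit5 -> P1=[3,4,5,5,5,0](1) P2=[1,5,5,4,3,2](0)
Move 3: P1 pit4 -> P1=[3,4,5,5,0,1](2) P2=[2,6,6,4,3,2](0)
Move 4: P1 pit2 -> P1=[3,4,0,6,1,2](3) P2=[3,6,6,4,3,2](0)
Move 5: P1 pit0 -> P1=[0,5,1,7,1,2](3) P2=[3,6,6,4,3,2](0)
Move 6: P1 pit4 -> P1=[0,5,1,7,0,3](3) P2=[3,6,6,4,3,2](0)
Move 7: P1 pit3 -> P1=[0,5,1,0,1,4](4) P2=[4,7,7,5,3,2](0)
Move 8: P2 pit2 -> P1=[1,6,2,0,1,4](4) P2=[4,7,0,6,4,3](1)

Answer: 1 6 2 0 1 4 4 4 7 0 6 4 3 1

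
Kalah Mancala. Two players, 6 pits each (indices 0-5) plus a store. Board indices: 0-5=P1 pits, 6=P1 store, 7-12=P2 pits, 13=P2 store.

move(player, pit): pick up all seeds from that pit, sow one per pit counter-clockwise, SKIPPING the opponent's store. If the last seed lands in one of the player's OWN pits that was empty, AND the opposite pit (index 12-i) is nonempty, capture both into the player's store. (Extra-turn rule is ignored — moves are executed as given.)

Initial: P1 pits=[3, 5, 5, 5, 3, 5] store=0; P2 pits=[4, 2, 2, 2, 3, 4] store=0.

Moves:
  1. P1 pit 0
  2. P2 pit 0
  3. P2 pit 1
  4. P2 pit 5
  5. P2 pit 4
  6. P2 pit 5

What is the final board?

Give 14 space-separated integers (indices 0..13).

Move 1: P1 pit0 -> P1=[0,6,6,6,3,5](0) P2=[4,2,2,2,3,4](0)
Move 2: P2 pit0 -> P1=[0,6,6,6,3,5](0) P2=[0,3,3,3,4,4](0)
Move 3: P2 pit1 -> P1=[0,6,6,6,3,5](0) P2=[0,0,4,4,5,4](0)
Move 4: P2 pit5 -> P1=[1,7,7,6,3,5](0) P2=[0,0,4,4,5,0](1)
Move 5: P2 pit4 -> P1=[2,8,8,6,3,5](0) P2=[0,0,4,4,0,1](2)
Move 6: P2 pit5 -> P1=[2,8,8,6,3,5](0) P2=[0,0,4,4,0,0](3)

Answer: 2 8 8 6 3 5 0 0 0 4 4 0 0 3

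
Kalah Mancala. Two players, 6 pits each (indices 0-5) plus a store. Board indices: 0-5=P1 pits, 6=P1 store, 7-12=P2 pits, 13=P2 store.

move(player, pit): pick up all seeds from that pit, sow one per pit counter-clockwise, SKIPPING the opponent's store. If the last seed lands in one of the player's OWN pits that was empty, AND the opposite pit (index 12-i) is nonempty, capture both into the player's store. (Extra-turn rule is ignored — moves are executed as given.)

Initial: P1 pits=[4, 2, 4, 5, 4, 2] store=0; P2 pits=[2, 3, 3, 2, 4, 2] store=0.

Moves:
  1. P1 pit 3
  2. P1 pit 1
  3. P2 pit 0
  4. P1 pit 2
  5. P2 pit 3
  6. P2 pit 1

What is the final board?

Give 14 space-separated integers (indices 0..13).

Move 1: P1 pit3 -> P1=[4,2,4,0,5,3](1) P2=[3,4,3,2,4,2](0)
Move 2: P1 pit1 -> P1=[4,0,5,0,5,3](5) P2=[3,4,0,2,4,2](0)
Move 3: P2 pit0 -> P1=[4,0,5,0,5,3](5) P2=[0,5,1,3,4,2](0)
Move 4: P1 pit2 -> P1=[4,0,0,1,6,4](6) P2=[1,5,1,3,4,2](0)
Move 5: P2 pit3 -> P1=[4,0,0,1,6,4](6) P2=[1,5,1,0,5,3](1)
Move 6: P2 pit1 -> P1=[4,0,0,1,6,4](6) P2=[1,0,2,1,6,4](2)

Answer: 4 0 0 1 6 4 6 1 0 2 1 6 4 2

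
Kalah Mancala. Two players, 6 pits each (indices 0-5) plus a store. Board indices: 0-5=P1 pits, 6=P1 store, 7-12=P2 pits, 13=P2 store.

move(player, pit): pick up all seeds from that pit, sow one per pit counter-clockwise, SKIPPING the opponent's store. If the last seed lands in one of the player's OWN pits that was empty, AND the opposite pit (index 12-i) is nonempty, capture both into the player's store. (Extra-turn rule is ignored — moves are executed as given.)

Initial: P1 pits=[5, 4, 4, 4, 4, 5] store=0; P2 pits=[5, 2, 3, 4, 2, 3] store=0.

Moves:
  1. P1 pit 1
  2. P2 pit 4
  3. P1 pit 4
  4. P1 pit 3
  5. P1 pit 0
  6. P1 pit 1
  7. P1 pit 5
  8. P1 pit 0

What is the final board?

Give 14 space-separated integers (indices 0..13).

Move 1: P1 pit1 -> P1=[5,0,5,5,5,6](0) P2=[5,2,3,4,2,3](0)
Move 2: P2 pit4 -> P1=[5,0,5,5,5,6](0) P2=[5,2,3,4,0,4](1)
Move 3: P1 pit4 -> P1=[5,0,5,5,0,7](1) P2=[6,3,4,4,0,4](1)
Move 4: P1 pit3 -> P1=[5,0,5,0,1,8](2) P2=[7,4,4,4,0,4](1)
Move 5: P1 pit0 -> P1=[0,1,6,1,2,9](2) P2=[7,4,4,4,0,4](1)
Move 6: P1 pit1 -> P1=[0,0,7,1,2,9](2) P2=[7,4,4,4,0,4](1)
Move 7: P1 pit5 -> P1=[1,0,7,1,2,0](5) P2=[8,5,5,5,0,5](1)
Move 8: P1 pit0 -> P1=[0,1,7,1,2,0](5) P2=[8,5,5,5,0,5](1)

Answer: 0 1 7 1 2 0 5 8 5 5 5 0 5 1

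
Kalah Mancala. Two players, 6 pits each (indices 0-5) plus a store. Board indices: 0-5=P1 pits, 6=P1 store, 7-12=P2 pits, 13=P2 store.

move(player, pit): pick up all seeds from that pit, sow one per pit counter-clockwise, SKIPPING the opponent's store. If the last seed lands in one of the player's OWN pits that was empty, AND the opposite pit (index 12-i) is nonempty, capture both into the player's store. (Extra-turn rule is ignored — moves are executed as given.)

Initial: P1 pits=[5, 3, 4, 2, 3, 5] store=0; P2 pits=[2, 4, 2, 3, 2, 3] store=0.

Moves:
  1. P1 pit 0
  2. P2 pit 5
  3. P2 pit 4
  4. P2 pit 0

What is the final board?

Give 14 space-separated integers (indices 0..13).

Answer: 1 5 5 3 4 6 0 0 5 3 3 0 1 2

Derivation:
Move 1: P1 pit0 -> P1=[0,4,5,3,4,6](0) P2=[2,4,2,3,2,3](0)
Move 2: P2 pit5 -> P1=[1,5,5,3,4,6](0) P2=[2,4,2,3,2,0](1)
Move 3: P2 pit4 -> P1=[1,5,5,3,4,6](0) P2=[2,4,2,3,0,1](2)
Move 4: P2 pit0 -> P1=[1,5,5,3,4,6](0) P2=[0,5,3,3,0,1](2)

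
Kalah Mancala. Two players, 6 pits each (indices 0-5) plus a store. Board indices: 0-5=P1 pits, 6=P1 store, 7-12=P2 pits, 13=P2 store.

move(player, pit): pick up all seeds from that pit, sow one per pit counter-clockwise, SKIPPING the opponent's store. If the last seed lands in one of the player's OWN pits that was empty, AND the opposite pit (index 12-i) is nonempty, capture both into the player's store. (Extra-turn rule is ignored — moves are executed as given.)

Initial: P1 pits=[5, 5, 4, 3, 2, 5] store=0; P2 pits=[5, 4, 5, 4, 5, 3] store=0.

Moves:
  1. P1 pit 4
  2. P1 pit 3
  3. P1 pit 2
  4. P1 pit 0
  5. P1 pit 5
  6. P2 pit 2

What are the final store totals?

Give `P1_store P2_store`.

Move 1: P1 pit4 -> P1=[5,5,4,3,0,6](1) P2=[5,4,5,4,5,3](0)
Move 2: P1 pit3 -> P1=[5,5,4,0,1,7](2) P2=[5,4,5,4,5,3](0)
Move 3: P1 pit2 -> P1=[5,5,0,1,2,8](3) P2=[5,4,5,4,5,3](0)
Move 4: P1 pit0 -> P1=[0,6,1,2,3,9](3) P2=[5,4,5,4,5,3](0)
Move 5: P1 pit5 -> P1=[1,7,1,2,3,0](4) P2=[6,5,6,5,6,4](0)
Move 6: P2 pit2 -> P1=[2,8,1,2,3,0](4) P2=[6,5,0,6,7,5](1)

Answer: 4 1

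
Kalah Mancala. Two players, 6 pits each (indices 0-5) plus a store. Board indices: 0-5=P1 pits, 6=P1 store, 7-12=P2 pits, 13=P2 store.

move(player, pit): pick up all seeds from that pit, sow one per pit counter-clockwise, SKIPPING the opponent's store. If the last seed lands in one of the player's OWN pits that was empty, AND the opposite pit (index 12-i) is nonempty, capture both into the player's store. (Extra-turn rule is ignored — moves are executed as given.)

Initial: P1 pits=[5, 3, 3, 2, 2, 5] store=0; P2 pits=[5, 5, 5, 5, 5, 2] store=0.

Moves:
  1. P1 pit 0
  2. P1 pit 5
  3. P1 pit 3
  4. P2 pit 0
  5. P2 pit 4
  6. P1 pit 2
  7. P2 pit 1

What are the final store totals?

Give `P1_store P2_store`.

Answer: 3 3

Derivation:
Move 1: P1 pit0 -> P1=[0,4,4,3,3,6](0) P2=[5,5,5,5,5,2](0)
Move 2: P1 pit5 -> P1=[0,4,4,3,3,0](1) P2=[6,6,6,6,6,2](0)
Move 3: P1 pit3 -> P1=[0,4,4,0,4,1](2) P2=[6,6,6,6,6,2](0)
Move 4: P2 pit0 -> P1=[0,4,4,0,4,1](2) P2=[0,7,7,7,7,3](1)
Move 5: P2 pit4 -> P1=[1,5,5,1,5,1](2) P2=[0,7,7,7,0,4](2)
Move 6: P1 pit2 -> P1=[1,5,0,2,6,2](3) P2=[1,7,7,7,0,4](2)
Move 7: P2 pit1 -> P1=[2,6,0,2,6,2](3) P2=[1,0,8,8,1,5](3)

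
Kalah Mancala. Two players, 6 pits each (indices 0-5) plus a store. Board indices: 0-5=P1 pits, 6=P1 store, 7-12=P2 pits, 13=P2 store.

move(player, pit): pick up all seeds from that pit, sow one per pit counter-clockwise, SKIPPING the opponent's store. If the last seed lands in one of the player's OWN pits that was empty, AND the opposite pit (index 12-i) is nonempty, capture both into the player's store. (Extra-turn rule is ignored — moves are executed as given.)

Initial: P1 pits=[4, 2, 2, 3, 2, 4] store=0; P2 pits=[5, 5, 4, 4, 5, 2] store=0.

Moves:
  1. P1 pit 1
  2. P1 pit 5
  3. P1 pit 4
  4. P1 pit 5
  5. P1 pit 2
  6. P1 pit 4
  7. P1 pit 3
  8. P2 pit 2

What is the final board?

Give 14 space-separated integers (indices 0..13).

Answer: 5 0 0 0 1 2 11 1 7 0 5 6 3 1

Derivation:
Move 1: P1 pit1 -> P1=[4,0,3,4,2,4](0) P2=[5,5,4,4,5,2](0)
Move 2: P1 pit5 -> P1=[4,0,3,4,2,0](1) P2=[6,6,5,4,5,2](0)
Move 3: P1 pit4 -> P1=[4,0,3,4,0,1](2) P2=[6,6,5,4,5,2](0)
Move 4: P1 pit5 -> P1=[4,0,3,4,0,0](3) P2=[6,6,5,4,5,2](0)
Move 5: P1 pit2 -> P1=[4,0,0,5,1,0](10) P2=[0,6,5,4,5,2](0)
Move 6: P1 pit4 -> P1=[4,0,0,5,0,1](10) P2=[0,6,5,4,5,2](0)
Move 7: P1 pit3 -> P1=[4,0,0,0,1,2](11) P2=[1,7,5,4,5,2](0)
Move 8: P2 pit2 -> P1=[5,0,0,0,1,2](11) P2=[1,7,0,5,6,3](1)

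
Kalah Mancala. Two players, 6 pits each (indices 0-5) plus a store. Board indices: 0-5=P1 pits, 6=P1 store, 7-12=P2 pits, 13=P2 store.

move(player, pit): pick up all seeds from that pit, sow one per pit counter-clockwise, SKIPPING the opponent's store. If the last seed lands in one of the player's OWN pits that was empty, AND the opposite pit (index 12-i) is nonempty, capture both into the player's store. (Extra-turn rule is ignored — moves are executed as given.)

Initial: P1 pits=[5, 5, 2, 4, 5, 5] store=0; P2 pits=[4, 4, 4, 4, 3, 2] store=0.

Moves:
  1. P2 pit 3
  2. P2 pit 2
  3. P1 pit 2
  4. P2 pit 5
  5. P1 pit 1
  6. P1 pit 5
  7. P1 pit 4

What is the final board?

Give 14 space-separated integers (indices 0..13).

Answer: 7 0 2 6 0 1 3 7 6 2 3 7 0 3

Derivation:
Move 1: P2 pit3 -> P1=[6,5,2,4,5,5](0) P2=[4,4,4,0,4,3](1)
Move 2: P2 pit2 -> P1=[6,5,2,4,5,5](0) P2=[4,4,0,1,5,4](2)
Move 3: P1 pit2 -> P1=[6,5,0,5,6,5](0) P2=[4,4,0,1,5,4](2)
Move 4: P2 pit5 -> P1=[7,6,1,5,6,5](0) P2=[4,4,0,1,5,0](3)
Move 5: P1 pit1 -> P1=[7,0,2,6,7,6](1) P2=[5,4,0,1,5,0](3)
Move 6: P1 pit5 -> P1=[7,0,2,6,7,0](2) P2=[6,5,1,2,6,0](3)
Move 7: P1 pit4 -> P1=[7,0,2,6,0,1](3) P2=[7,6,2,3,7,0](3)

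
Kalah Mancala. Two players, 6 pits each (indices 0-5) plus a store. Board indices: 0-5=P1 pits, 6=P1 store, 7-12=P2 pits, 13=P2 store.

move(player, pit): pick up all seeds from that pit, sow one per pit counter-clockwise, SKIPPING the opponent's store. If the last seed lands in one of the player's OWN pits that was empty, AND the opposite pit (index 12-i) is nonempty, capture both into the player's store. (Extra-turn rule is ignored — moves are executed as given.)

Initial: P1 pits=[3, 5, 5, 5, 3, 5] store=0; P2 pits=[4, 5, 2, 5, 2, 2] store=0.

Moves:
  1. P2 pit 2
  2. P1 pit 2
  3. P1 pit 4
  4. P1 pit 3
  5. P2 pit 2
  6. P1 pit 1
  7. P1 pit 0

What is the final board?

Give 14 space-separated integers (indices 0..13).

Answer: 0 1 2 2 2 9 4 7 7 0 7 3 2 0

Derivation:
Move 1: P2 pit2 -> P1=[3,5,5,5,3,5](0) P2=[4,5,0,6,3,2](0)
Move 2: P1 pit2 -> P1=[3,5,0,6,4,6](1) P2=[5,5,0,6,3,2](0)
Move 3: P1 pit4 -> P1=[3,5,0,6,0,7](2) P2=[6,6,0,6,3,2](0)
Move 4: P1 pit3 -> P1=[3,5,0,0,1,8](3) P2=[7,7,1,6,3,2](0)
Move 5: P2 pit2 -> P1=[3,5,0,0,1,8](3) P2=[7,7,0,7,3,2](0)
Move 6: P1 pit1 -> P1=[3,0,1,1,2,9](4) P2=[7,7,0,7,3,2](0)
Move 7: P1 pit0 -> P1=[0,1,2,2,2,9](4) P2=[7,7,0,7,3,2](0)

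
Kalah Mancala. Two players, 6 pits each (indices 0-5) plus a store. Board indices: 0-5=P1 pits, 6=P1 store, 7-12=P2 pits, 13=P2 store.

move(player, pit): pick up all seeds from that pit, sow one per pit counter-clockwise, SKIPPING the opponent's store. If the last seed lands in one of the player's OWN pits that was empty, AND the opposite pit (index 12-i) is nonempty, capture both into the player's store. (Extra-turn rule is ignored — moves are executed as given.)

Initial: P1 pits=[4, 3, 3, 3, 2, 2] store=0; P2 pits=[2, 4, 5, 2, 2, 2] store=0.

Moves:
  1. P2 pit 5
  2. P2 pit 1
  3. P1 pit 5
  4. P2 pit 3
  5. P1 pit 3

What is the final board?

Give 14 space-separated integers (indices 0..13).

Answer: 0 3 3 0 3 1 2 3 0 6 0 4 1 8

Derivation:
Move 1: P2 pit5 -> P1=[5,3,3,3,2,2](0) P2=[2,4,5,2,2,0](1)
Move 2: P2 pit1 -> P1=[0,3,3,3,2,2](0) P2=[2,0,6,3,3,0](7)
Move 3: P1 pit5 -> P1=[0,3,3,3,2,0](1) P2=[3,0,6,3,3,0](7)
Move 4: P2 pit3 -> P1=[0,3,3,3,2,0](1) P2=[3,0,6,0,4,1](8)
Move 5: P1 pit3 -> P1=[0,3,3,0,3,1](2) P2=[3,0,6,0,4,1](8)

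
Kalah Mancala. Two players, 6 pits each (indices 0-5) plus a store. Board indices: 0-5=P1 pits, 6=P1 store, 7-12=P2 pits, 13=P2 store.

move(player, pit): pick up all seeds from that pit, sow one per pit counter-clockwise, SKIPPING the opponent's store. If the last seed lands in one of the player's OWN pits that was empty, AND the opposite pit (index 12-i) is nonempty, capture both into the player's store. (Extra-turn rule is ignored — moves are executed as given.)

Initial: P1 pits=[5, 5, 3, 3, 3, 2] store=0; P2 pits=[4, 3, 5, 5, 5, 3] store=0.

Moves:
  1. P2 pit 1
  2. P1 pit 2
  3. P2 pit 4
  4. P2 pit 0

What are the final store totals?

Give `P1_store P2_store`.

Answer: 0 8

Derivation:
Move 1: P2 pit1 -> P1=[5,5,3,3,3,2](0) P2=[4,0,6,6,6,3](0)
Move 2: P1 pit2 -> P1=[5,5,0,4,4,3](0) P2=[4,0,6,6,6,3](0)
Move 3: P2 pit4 -> P1=[6,6,1,5,4,3](0) P2=[4,0,6,6,0,4](1)
Move 4: P2 pit0 -> P1=[6,0,1,5,4,3](0) P2=[0,1,7,7,0,4](8)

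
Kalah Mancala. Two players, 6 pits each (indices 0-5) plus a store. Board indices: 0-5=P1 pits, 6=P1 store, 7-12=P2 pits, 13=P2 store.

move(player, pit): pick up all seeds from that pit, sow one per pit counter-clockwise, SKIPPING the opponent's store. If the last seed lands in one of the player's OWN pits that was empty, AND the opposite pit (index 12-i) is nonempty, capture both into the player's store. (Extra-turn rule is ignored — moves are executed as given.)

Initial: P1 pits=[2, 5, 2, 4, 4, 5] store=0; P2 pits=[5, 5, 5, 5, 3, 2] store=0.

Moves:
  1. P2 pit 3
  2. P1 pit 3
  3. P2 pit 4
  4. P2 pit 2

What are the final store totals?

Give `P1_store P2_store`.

Move 1: P2 pit3 -> P1=[3,6,2,4,4,5](0) P2=[5,5,5,0,4,3](1)
Move 2: P1 pit3 -> P1=[3,6,2,0,5,6](1) P2=[6,5,5,0,4,3](1)
Move 3: P2 pit4 -> P1=[4,7,2,0,5,6](1) P2=[6,5,5,0,0,4](2)
Move 4: P2 pit2 -> P1=[5,7,2,0,5,6](1) P2=[6,5,0,1,1,5](3)

Answer: 1 3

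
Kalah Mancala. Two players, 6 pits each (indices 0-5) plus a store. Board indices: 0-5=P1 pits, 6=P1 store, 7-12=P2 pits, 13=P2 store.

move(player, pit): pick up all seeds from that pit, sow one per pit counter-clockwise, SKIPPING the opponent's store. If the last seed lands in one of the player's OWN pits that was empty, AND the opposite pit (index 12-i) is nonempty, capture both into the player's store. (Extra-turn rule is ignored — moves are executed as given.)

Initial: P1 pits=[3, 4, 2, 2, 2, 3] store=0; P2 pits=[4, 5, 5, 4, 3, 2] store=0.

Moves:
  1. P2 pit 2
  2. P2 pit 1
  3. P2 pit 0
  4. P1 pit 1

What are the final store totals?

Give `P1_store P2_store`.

Answer: 0 2

Derivation:
Move 1: P2 pit2 -> P1=[4,4,2,2,2,3](0) P2=[4,5,0,5,4,3](1)
Move 2: P2 pit1 -> P1=[4,4,2,2,2,3](0) P2=[4,0,1,6,5,4](2)
Move 3: P2 pit0 -> P1=[4,4,2,2,2,3](0) P2=[0,1,2,7,6,4](2)
Move 4: P1 pit1 -> P1=[4,0,3,3,3,4](0) P2=[0,1,2,7,6,4](2)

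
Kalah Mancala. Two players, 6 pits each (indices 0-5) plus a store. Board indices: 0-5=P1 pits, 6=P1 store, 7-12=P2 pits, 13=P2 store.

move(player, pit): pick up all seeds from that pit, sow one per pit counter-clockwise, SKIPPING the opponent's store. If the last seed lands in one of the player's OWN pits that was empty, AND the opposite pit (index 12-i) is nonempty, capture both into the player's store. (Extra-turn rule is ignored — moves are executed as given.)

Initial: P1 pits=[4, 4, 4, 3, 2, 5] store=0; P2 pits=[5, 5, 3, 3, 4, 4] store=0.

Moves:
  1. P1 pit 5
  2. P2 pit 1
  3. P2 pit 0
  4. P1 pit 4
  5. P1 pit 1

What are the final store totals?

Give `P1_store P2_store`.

Answer: 2 2

Derivation:
Move 1: P1 pit5 -> P1=[4,4,4,3,2,0](1) P2=[6,6,4,4,4,4](0)
Move 2: P2 pit1 -> P1=[5,4,4,3,2,0](1) P2=[6,0,5,5,5,5](1)
Move 3: P2 pit0 -> P1=[5,4,4,3,2,0](1) P2=[0,1,6,6,6,6](2)
Move 4: P1 pit4 -> P1=[5,4,4,3,0,1](2) P2=[0,1,6,6,6,6](2)
Move 5: P1 pit1 -> P1=[5,0,5,4,1,2](2) P2=[0,1,6,6,6,6](2)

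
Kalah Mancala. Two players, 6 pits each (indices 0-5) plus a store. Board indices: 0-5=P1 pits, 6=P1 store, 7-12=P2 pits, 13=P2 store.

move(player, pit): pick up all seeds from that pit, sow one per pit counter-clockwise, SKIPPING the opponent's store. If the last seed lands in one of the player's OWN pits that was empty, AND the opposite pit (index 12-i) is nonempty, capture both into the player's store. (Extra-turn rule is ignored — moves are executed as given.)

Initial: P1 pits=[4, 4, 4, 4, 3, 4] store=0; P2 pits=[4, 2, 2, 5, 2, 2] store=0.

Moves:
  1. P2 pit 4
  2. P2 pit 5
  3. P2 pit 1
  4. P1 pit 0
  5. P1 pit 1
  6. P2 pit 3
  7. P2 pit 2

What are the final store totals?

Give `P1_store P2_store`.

Move 1: P2 pit4 -> P1=[4,4,4,4,3,4](0) P2=[4,2,2,5,0,3](1)
Move 2: P2 pit5 -> P1=[5,5,4,4,3,4](0) P2=[4,2,2,5,0,0](2)
Move 3: P2 pit1 -> P1=[5,5,4,4,3,4](0) P2=[4,0,3,6,0,0](2)
Move 4: P1 pit0 -> P1=[0,6,5,5,4,5](0) P2=[4,0,3,6,0,0](2)
Move 5: P1 pit1 -> P1=[0,0,6,6,5,6](1) P2=[5,0,3,6,0,0](2)
Move 6: P2 pit3 -> P1=[1,1,7,6,5,6](1) P2=[5,0,3,0,1,1](3)
Move 7: P2 pit2 -> P1=[1,1,7,6,5,6](1) P2=[5,0,0,1,2,2](3)

Answer: 1 3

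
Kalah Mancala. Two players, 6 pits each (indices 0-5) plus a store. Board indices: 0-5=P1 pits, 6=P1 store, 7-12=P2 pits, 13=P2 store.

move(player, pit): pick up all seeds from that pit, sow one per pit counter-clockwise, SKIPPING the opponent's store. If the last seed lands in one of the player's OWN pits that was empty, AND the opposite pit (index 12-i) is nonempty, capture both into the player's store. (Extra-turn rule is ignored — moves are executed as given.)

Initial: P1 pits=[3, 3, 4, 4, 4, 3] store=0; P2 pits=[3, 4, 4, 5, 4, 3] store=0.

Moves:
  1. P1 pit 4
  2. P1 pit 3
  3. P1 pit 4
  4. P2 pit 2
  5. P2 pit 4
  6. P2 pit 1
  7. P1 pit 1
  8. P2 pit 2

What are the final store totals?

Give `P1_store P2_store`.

Move 1: P1 pit4 -> P1=[3,3,4,4,0,4](1) P2=[4,5,4,5,4,3](0)
Move 2: P1 pit3 -> P1=[3,3,4,0,1,5](2) P2=[5,5,4,5,4,3](0)
Move 3: P1 pit4 -> P1=[3,3,4,0,0,6](2) P2=[5,5,4,5,4,3](0)
Move 4: P2 pit2 -> P1=[3,3,4,0,0,6](2) P2=[5,5,0,6,5,4](1)
Move 5: P2 pit4 -> P1=[4,4,5,0,0,6](2) P2=[5,5,0,6,0,5](2)
Move 6: P2 pit1 -> P1=[4,4,5,0,0,6](2) P2=[5,0,1,7,1,6](3)
Move 7: P1 pit1 -> P1=[4,0,6,1,1,7](2) P2=[5,0,1,7,1,6](3)
Move 8: P2 pit2 -> P1=[4,0,6,1,1,7](2) P2=[5,0,0,8,1,6](3)

Answer: 2 3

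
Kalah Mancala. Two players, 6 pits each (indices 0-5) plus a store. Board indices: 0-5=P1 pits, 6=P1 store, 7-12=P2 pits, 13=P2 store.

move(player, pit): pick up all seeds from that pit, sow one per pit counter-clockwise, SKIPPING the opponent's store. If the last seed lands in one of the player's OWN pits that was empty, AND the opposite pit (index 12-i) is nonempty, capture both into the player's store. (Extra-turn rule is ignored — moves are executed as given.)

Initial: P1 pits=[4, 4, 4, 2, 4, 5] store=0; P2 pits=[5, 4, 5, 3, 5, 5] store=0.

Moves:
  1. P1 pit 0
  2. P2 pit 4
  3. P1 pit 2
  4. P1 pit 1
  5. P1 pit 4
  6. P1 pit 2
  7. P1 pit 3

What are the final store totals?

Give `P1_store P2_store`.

Answer: 4 1

Derivation:
Move 1: P1 pit0 -> P1=[0,5,5,3,5,5](0) P2=[5,4,5,3,5,5](0)
Move 2: P2 pit4 -> P1=[1,6,6,3,5,5](0) P2=[5,4,5,3,0,6](1)
Move 3: P1 pit2 -> P1=[1,6,0,4,6,6](1) P2=[6,5,5,3,0,6](1)
Move 4: P1 pit1 -> P1=[1,0,1,5,7,7](2) P2=[7,5,5,3,0,6](1)
Move 5: P1 pit4 -> P1=[1,0,1,5,0,8](3) P2=[8,6,6,4,1,6](1)
Move 6: P1 pit2 -> P1=[1,0,0,6,0,8](3) P2=[8,6,6,4,1,6](1)
Move 7: P1 pit3 -> P1=[1,0,0,0,1,9](4) P2=[9,7,7,4,1,6](1)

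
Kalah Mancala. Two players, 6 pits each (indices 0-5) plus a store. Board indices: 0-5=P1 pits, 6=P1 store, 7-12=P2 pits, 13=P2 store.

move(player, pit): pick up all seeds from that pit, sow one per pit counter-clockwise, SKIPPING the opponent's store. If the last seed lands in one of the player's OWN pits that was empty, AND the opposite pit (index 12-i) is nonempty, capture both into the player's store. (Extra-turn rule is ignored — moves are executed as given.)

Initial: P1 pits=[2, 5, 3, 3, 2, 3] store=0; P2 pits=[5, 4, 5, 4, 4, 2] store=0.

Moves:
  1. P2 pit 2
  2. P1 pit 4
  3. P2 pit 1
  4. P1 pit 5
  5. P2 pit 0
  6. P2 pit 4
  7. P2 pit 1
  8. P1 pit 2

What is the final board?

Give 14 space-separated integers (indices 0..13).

Answer: 4 6 0 5 2 1 3 0 0 4 8 0 6 3

Derivation:
Move 1: P2 pit2 -> P1=[3,5,3,3,2,3](0) P2=[5,4,0,5,5,3](1)
Move 2: P1 pit4 -> P1=[3,5,3,3,0,4](1) P2=[5,4,0,5,5,3](1)
Move 3: P2 pit1 -> P1=[3,5,3,3,0,4](1) P2=[5,0,1,6,6,4](1)
Move 4: P1 pit5 -> P1=[3,5,3,3,0,0](2) P2=[6,1,2,6,6,4](1)
Move 5: P2 pit0 -> P1=[3,5,3,3,0,0](2) P2=[0,2,3,7,7,5](2)
Move 6: P2 pit4 -> P1=[4,6,4,4,1,0](2) P2=[0,2,3,7,0,6](3)
Move 7: P2 pit1 -> P1=[4,6,4,4,1,0](2) P2=[0,0,4,8,0,6](3)
Move 8: P1 pit2 -> P1=[4,6,0,5,2,1](3) P2=[0,0,4,8,0,6](3)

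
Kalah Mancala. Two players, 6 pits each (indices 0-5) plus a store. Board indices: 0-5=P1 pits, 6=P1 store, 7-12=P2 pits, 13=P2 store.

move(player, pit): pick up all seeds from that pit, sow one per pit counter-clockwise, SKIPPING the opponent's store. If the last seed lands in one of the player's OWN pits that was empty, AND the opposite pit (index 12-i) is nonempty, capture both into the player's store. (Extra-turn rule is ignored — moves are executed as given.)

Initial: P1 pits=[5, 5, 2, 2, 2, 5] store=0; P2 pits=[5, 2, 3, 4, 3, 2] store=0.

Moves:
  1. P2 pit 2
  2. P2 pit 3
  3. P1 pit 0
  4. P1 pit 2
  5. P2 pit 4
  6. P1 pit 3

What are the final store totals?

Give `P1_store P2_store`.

Move 1: P2 pit2 -> P1=[5,5,2,2,2,5](0) P2=[5,2,0,5,4,3](0)
Move 2: P2 pit3 -> P1=[6,6,2,2,2,5](0) P2=[5,2,0,0,5,4](1)
Move 3: P1 pit0 -> P1=[0,7,3,3,3,6](1) P2=[5,2,0,0,5,4](1)
Move 4: P1 pit2 -> P1=[0,7,0,4,4,7](1) P2=[5,2,0,0,5,4](1)
Move 5: P2 pit4 -> P1=[1,8,1,4,4,7](1) P2=[5,2,0,0,0,5](2)
Move 6: P1 pit3 -> P1=[1,8,1,0,5,8](2) P2=[6,2,0,0,0,5](2)

Answer: 2 2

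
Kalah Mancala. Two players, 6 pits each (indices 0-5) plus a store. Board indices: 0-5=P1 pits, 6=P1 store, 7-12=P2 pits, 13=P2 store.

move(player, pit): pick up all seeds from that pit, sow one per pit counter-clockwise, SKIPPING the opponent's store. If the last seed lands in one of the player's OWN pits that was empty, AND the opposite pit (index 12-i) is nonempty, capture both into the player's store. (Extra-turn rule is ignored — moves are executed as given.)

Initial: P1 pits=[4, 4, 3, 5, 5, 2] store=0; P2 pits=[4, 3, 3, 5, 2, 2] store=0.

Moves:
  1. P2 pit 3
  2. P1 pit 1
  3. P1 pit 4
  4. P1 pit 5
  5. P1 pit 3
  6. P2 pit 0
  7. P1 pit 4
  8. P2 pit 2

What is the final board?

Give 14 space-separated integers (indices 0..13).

Move 1: P2 pit3 -> P1=[5,5,3,5,5,2](0) P2=[4,3,3,0,3,3](1)
Move 2: P1 pit1 -> P1=[5,0,4,6,6,3](1) P2=[4,3,3,0,3,3](1)
Move 3: P1 pit4 -> P1=[5,0,4,6,0,4](2) P2=[5,4,4,1,3,3](1)
Move 4: P1 pit5 -> P1=[5,0,4,6,0,0](3) P2=[6,5,5,1,3,3](1)
Move 5: P1 pit3 -> P1=[5,0,4,0,1,1](4) P2=[7,6,6,1,3,3](1)
Move 6: P2 pit0 -> P1=[6,0,4,0,1,1](4) P2=[0,7,7,2,4,4](2)
Move 7: P1 pit4 -> P1=[6,0,4,0,0,2](4) P2=[0,7,7,2,4,4](2)
Move 8: P2 pit2 -> P1=[7,1,5,0,0,2](4) P2=[0,7,0,3,5,5](3)

Answer: 7 1 5 0 0 2 4 0 7 0 3 5 5 3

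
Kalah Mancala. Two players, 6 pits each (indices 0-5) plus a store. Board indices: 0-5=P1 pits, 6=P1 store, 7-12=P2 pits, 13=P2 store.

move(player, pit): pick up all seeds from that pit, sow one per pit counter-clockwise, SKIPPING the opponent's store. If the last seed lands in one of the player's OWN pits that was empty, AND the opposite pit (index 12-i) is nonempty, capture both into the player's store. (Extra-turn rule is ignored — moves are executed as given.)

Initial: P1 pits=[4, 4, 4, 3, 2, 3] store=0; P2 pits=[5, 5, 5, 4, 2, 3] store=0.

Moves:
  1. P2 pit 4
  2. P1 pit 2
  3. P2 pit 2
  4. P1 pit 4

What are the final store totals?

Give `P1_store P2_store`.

Move 1: P2 pit4 -> P1=[4,4,4,3,2,3](0) P2=[5,5,5,4,0,4](1)
Move 2: P1 pit2 -> P1=[4,4,0,4,3,4](1) P2=[5,5,5,4,0,4](1)
Move 3: P2 pit2 -> P1=[5,4,0,4,3,4](1) P2=[5,5,0,5,1,5](2)
Move 4: P1 pit4 -> P1=[5,4,0,4,0,5](2) P2=[6,5,0,5,1,5](2)

Answer: 2 2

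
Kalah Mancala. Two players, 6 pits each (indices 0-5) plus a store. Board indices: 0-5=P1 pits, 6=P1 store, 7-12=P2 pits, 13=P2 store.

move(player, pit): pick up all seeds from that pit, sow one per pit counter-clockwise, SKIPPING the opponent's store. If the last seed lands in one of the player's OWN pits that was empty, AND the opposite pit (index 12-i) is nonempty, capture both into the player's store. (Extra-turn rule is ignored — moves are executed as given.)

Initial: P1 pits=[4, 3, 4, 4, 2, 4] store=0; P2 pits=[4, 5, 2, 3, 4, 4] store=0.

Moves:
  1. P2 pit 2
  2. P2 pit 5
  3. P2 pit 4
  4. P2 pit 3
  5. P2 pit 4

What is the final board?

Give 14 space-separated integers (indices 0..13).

Answer: 7 5 6 4 2 4 0 4 5 0 0 0 3 3

Derivation:
Move 1: P2 pit2 -> P1=[4,3,4,4,2,4](0) P2=[4,5,0,4,5,4](0)
Move 2: P2 pit5 -> P1=[5,4,5,4,2,4](0) P2=[4,5,0,4,5,0](1)
Move 3: P2 pit4 -> P1=[6,5,6,4,2,4](0) P2=[4,5,0,4,0,1](2)
Move 4: P2 pit3 -> P1=[7,5,6,4,2,4](0) P2=[4,5,0,0,1,2](3)
Move 5: P2 pit4 -> P1=[7,5,6,4,2,4](0) P2=[4,5,0,0,0,3](3)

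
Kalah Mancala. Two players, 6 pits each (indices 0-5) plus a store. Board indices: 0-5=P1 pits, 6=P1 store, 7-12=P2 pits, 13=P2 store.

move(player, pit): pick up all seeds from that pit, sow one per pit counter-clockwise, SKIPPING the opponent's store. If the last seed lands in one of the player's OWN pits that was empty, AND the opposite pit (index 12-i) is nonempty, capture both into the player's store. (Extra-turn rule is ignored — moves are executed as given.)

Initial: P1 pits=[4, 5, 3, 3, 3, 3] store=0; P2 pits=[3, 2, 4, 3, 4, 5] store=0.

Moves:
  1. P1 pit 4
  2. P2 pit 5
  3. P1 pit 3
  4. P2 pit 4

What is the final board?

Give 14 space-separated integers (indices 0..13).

Answer: 6 7 4 0 1 5 2 5 2 4 3 0 1 2

Derivation:
Move 1: P1 pit4 -> P1=[4,5,3,3,0,4](1) P2=[4,2,4,3,4,5](0)
Move 2: P2 pit5 -> P1=[5,6,4,4,0,4](1) P2=[4,2,4,3,4,0](1)
Move 3: P1 pit3 -> P1=[5,6,4,0,1,5](2) P2=[5,2,4,3,4,0](1)
Move 4: P2 pit4 -> P1=[6,7,4,0,1,5](2) P2=[5,2,4,3,0,1](2)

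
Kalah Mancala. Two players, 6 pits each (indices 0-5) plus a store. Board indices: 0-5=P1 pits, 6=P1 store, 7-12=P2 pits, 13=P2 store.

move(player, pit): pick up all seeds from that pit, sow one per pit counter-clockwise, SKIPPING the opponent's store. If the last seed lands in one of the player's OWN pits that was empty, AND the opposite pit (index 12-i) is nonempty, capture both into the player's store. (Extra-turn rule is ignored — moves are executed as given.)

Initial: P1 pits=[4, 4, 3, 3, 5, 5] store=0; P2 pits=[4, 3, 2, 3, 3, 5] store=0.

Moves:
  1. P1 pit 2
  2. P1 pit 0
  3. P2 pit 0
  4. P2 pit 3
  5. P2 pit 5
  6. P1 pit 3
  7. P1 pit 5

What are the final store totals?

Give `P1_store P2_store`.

Answer: 2 2

Derivation:
Move 1: P1 pit2 -> P1=[4,4,0,4,6,6](0) P2=[4,3,2,3,3,5](0)
Move 2: P1 pit0 -> P1=[0,5,1,5,7,6](0) P2=[4,3,2,3,3,5](0)
Move 3: P2 pit0 -> P1=[0,5,1,5,7,6](0) P2=[0,4,3,4,4,5](0)
Move 4: P2 pit3 -> P1=[1,5,1,5,7,6](0) P2=[0,4,3,0,5,6](1)
Move 5: P2 pit5 -> P1=[2,6,2,6,8,6](0) P2=[0,4,3,0,5,0](2)
Move 6: P1 pit3 -> P1=[2,6,2,0,9,7](1) P2=[1,5,4,0,5,0](2)
Move 7: P1 pit5 -> P1=[2,6,2,0,9,0](2) P2=[2,6,5,1,6,1](2)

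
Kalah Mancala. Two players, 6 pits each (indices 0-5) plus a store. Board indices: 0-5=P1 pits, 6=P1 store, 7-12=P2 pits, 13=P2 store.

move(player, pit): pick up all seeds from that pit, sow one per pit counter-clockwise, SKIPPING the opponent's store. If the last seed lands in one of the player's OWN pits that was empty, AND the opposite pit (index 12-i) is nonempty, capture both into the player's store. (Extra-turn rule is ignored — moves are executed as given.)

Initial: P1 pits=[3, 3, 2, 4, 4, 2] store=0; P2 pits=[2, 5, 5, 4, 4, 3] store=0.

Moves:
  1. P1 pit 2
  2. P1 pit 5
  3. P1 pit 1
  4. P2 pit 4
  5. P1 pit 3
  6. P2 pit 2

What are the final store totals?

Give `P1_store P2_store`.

Answer: 2 2

Derivation:
Move 1: P1 pit2 -> P1=[3,3,0,5,5,2](0) P2=[2,5,5,4,4,3](0)
Move 2: P1 pit5 -> P1=[3,3,0,5,5,0](1) P2=[3,5,5,4,4,3](0)
Move 3: P1 pit1 -> P1=[3,0,1,6,6,0](1) P2=[3,5,5,4,4,3](0)
Move 4: P2 pit4 -> P1=[4,1,1,6,6,0](1) P2=[3,5,5,4,0,4](1)
Move 5: P1 pit3 -> P1=[4,1,1,0,7,1](2) P2=[4,6,6,4,0,4](1)
Move 6: P2 pit2 -> P1=[5,2,1,0,7,1](2) P2=[4,6,0,5,1,5](2)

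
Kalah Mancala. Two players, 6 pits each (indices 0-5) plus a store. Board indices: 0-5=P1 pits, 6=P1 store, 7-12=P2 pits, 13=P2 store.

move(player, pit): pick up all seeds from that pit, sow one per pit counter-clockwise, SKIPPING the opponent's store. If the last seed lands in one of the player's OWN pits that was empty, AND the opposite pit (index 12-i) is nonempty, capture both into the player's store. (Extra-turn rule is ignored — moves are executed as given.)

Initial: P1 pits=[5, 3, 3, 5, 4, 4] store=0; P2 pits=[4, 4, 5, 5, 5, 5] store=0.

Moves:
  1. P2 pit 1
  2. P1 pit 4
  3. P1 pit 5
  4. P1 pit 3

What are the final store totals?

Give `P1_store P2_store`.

Move 1: P2 pit1 -> P1=[5,3,3,5,4,4](0) P2=[4,0,6,6,6,6](0)
Move 2: P1 pit4 -> P1=[5,3,3,5,0,5](1) P2=[5,1,6,6,6,6](0)
Move 3: P1 pit5 -> P1=[5,3,3,5,0,0](2) P2=[6,2,7,7,6,6](0)
Move 4: P1 pit3 -> P1=[5,3,3,0,1,1](3) P2=[7,3,7,7,6,6](0)

Answer: 3 0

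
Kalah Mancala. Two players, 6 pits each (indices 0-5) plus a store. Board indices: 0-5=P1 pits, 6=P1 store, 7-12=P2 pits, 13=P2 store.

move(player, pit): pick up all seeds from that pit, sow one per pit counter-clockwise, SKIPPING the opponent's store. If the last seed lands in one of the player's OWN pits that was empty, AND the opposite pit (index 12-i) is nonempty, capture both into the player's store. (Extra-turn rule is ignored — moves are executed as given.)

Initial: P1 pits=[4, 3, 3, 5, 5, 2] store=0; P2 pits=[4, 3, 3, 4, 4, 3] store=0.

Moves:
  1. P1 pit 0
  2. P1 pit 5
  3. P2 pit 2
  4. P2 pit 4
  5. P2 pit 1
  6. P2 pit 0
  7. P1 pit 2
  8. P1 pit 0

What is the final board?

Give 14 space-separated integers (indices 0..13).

Move 1: P1 pit0 -> P1=[0,4,4,6,6,2](0) P2=[4,3,3,4,4,3](0)
Move 2: P1 pit5 -> P1=[0,4,4,6,6,0](1) P2=[5,3,3,4,4,3](0)
Move 3: P2 pit2 -> P1=[0,4,4,6,6,0](1) P2=[5,3,0,5,5,4](0)
Move 4: P2 pit4 -> P1=[1,5,5,6,6,0](1) P2=[5,3,0,5,0,5](1)
Move 5: P2 pit1 -> P1=[1,0,5,6,6,0](1) P2=[5,0,1,6,0,5](7)
Move 6: P2 pit0 -> P1=[1,0,5,6,6,0](1) P2=[0,1,2,7,1,6](7)
Move 7: P1 pit2 -> P1=[1,0,0,7,7,1](2) P2=[1,1,2,7,1,6](7)
Move 8: P1 pit0 -> P1=[0,0,0,7,7,1](4) P2=[1,1,2,7,0,6](7)

Answer: 0 0 0 7 7 1 4 1 1 2 7 0 6 7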